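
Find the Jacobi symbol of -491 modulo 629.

(-491|629)
  = (138|629)    [-491 ≡ 138 mod 629]
  = -(69|629)    [629 ≡ 5 mod 8 ⇒ (2|629) = -1]
  = -(629|69)    [QR: 69 ≡ 1 mod 4, sign kept]
  = -(8|69)    [629 ≡ 8 mod 69]
  = (1|69)    [69 ≡ 5 mod 8 ⇒ (2|69)^3 = -1]
  = 1    [(1|69) = 1]

1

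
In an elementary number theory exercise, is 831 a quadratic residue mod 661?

Reduce the numerator: 831 ≡ 170 (mod 661), so (831/661) = (170/661).
Factor out 2: 170 = 2·85. Since 661 ≡ 5 (mod 8), (2/661) = -1. Now have -(85/661).
85 ≡ 1 (mod 4), so quadratic reciprocity gives (85/661) = (661/85). Reduce: 661 ≡ 66 (mod 85). Now have -(66/85).
Factor out 2: 66 = 2·33. Since 85 ≡ 5 (mod 8), (2/85) = -1. Now have (33/85).
33 ≡ 1 (mod 4), so quadratic reciprocity gives (33/85) = (85/33). Reduce: 85 ≡ 19 (mod 33). Now have (19/33).
33 ≡ 1 (mod 4), so quadratic reciprocity gives (19/33) = (33/19). Reduce: 33 ≡ 14 (mod 19). Now have (14/19).
Factor out 2: 14 = 2·7. Since 19 ≡ 3 (mod 8), (2/19) = -1. Now have -(7/19).
Both 7 ≡ 3 and 19 ≡ 3 (mod 4), so reciprocity gives (7/19) = -(19/7). Reduce: 19 ≡ 5 (mod 7). Now have (5/7).
5 ≡ 1 (mod 4), so quadratic reciprocity gives (5/7) = (7/5). Reduce: 7 ≡ 2 (mod 5). Now have (2/5).
Factor out 2: 2 = 2. Since 5 ≡ 5 (mod 8), (2/5) = -1. Now have -(1/5).
(1/5) = 1. Collecting the sign factors: -1.
The Legendre symbol is -1, so x^2 ≡ 831 (mod 661) has no solution.

no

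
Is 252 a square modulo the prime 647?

yes

(252|647)
  = (63|647)    [647 ≡ 7 mod 8 ⇒ (2|647)^2 = +1]
  = -(647|63)    [QR: both ≡ 3 mod 4, sign flips]
  = -(17|63)    [647 ≡ 17 mod 63]
  = -(63|17)    [QR: 17 ≡ 1 mod 4, sign kept]
  = -(12|17)    [63 ≡ 12 mod 17]
  = -(3|17)    [17 ≡ 1 mod 8 ⇒ (2|17)^2 = +1]
  = -(17|3)    [QR: 17 ≡ 1 mod 4, sign kept]
  = -(2|3)    [17 ≡ 2 mod 3]
  = (1|3)    [3 ≡ 3 mod 8 ⇒ (2|3) = -1]
  = 1    [(1|3) = 1]
The Legendre symbol is 1, so x^2 ≡ 252 (mod 647) has solution.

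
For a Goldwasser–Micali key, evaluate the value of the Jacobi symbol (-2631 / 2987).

1

(-2631 / 2987)
  = (356 / 2987)    [-2631 ≡ 356 mod 2987]
  = (89 / 2987)    [2987 ≡ 3 mod 8 ⇒ (2 / 2987)^2 = +1]
  = (2987 / 89)    [QR: 89 ≡ 1 mod 4, sign kept]
  = (50 / 89)    [2987 ≡ 50 mod 89]
  = (25 / 89)    [89 ≡ 1 mod 8 ⇒ (2 / 89) = +1]
  = (89 / 25)    [QR: 25 ≡ 1 mod 4, sign kept]
  = (14 / 25)    [89 ≡ 14 mod 25]
  = (7 / 25)    [25 ≡ 1 mod 8 ⇒ (2 / 25) = +1]
  = (25 / 7)    [QR: 25 ≡ 1 mod 4, sign kept]
  = (4 / 7)    [25 ≡ 4 mod 7]
  = (1 / 7)    [7 ≡ 7 mod 8 ⇒ (2 / 7)^2 = +1]
  = 1    [(1 / 7) = 1]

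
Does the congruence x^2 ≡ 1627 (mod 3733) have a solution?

yes

3733 ≡ 1 (mod 4), so quadratic reciprocity gives (1627/3733) = (3733/1627). Reduce: 3733 ≡ 479 (mod 1627). Now have (479/1627).
Both 479 ≡ 3 and 1627 ≡ 3 (mod 4), so reciprocity gives (479/1627) = -(1627/479). Reduce: 1627 ≡ 190 (mod 479). Now have -(190/479).
Factor out 2: 190 = 2·95. Since 479 ≡ 7 (mod 8), (2/479) = +1. Now have -(95/479).
Both 95 ≡ 3 and 479 ≡ 3 (mod 4), so reciprocity gives (95/479) = -(479/95). Reduce: 479 ≡ 4 (mod 95). Now have (4/95).
Factor out 2: 4 = 2^2. Since 95 ≡ 7 (mod 8), (2/95) = +1, and (2/95)^2 = +1. Now have (1/95).
(1/95) = 1. Collecting the sign factors: 1.
(1627/3733) = 1, and 3733 is prime, so 1627 is a quadratic residue mod 3733.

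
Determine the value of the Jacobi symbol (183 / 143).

-1

(183 / 143)
  = (40 / 143)    [183 ≡ 40 mod 143]
  = (5 / 143)    [143 ≡ 7 mod 8 ⇒ (2 / 143)^3 = +1]
  = (143 / 5)    [QR: 5 ≡ 1 mod 4, sign kept]
  = (3 / 5)    [143 ≡ 3 mod 5]
  = (5 / 3)    [QR: 5 ≡ 1 mod 4, sign kept]
  = (2 / 3)    [5 ≡ 2 mod 3]
  = -(1 / 3)    [3 ≡ 3 mod 8 ⇒ (2 / 3) = -1]
  = -1    [(1 / 3) = 1]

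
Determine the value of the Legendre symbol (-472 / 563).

1

Reduce the numerator: -472 ≡ 91 (mod 563), so (-472 / 563) = (91 / 563).
Both 91 ≡ 3 and 563 ≡ 3 (mod 4), so reciprocity gives (91 / 563) = -(563 / 91). Reduce: 563 ≡ 17 (mod 91). Now have -(17 / 91).
17 ≡ 1 (mod 4), so quadratic reciprocity gives (17 / 91) = (91 / 17). Reduce: 91 ≡ 6 (mod 17). Now have -(6 / 17).
Factor out 2: 6 = 2·3. Since 17 ≡ 1 (mod 8), (2 / 17) = +1. Now have -(3 / 17).
17 ≡ 1 (mod 4), so quadratic reciprocity gives (3 / 17) = (17 / 3). Reduce: 17 ≡ 2 (mod 3). Now have -(2 / 3).
Factor out 2: 2 = 2. Since 3 ≡ 3 (mod 8), (2 / 3) = -1. Now have (1 / 3).
(1 / 3) = 1. Collecting the sign factors: 1.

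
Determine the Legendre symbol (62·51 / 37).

By multiplicativity, (62·51 / 37) = (62 / 37)·(51 / 37).
First factor (62 / 37):
(62 / 37)
  = (25 / 37)    [62 ≡ 25 mod 37]
  = (37 / 25)    [QR: 25 ≡ 1 mod 4, sign kept]
  = (12 / 25)    [37 ≡ 12 mod 25]
  = (3 / 25)    [25 ≡ 1 mod 8 ⇒ (2 / 25)^2 = +1]
  = (25 / 3)    [QR: 25 ≡ 1 mod 4, sign kept]
  = (1 / 3)    [25 ≡ 1 mod 3]
  = 1    [(1 / 3) = 1]
Second factor (51 / 37):
(51 / 37)
  = (14 / 37)    [51 ≡ 14 mod 37]
  = -(7 / 37)    [37 ≡ 5 mod 8 ⇒ (2 / 37) = -1]
  = -(37 / 7)    [QR: 37 ≡ 1 mod 4, sign kept]
  = -(2 / 7)    [37 ≡ 2 mod 7]
  = -(1 / 7)    [7 ≡ 7 mod 8 ⇒ (2 / 7) = +1]
  = -1    [(1 / 7) = 1]
Product: (1)·(-1) = -1.

-1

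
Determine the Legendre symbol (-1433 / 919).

(-1433 / 919)
  = -(1433 / 919)    [919 ≡ 3 mod 4 ⇒ (-1 / 919) = -1]
  = -(514 / 919)    [1433 ≡ 514 mod 919]
  = -(257 / 919)    [919 ≡ 7 mod 8 ⇒ (2 / 919) = +1]
  = -(919 / 257)    [QR: 257 ≡ 1 mod 4, sign kept]
  = -(148 / 257)    [919 ≡ 148 mod 257]
  = -(37 / 257)    [257 ≡ 1 mod 8 ⇒ (2 / 257)^2 = +1]
  = -(257 / 37)    [QR: 37 ≡ 1 mod 4, sign kept]
  = -(35 / 37)    [257 ≡ 35 mod 37]
  = -(37 / 35)    [QR: 37 ≡ 1 mod 4, sign kept]
  = -(2 / 35)    [37 ≡ 2 mod 35]
  = (1 / 35)    [35 ≡ 3 mod 8 ⇒ (2 / 35) = -1]
  = 1    [(1 / 35) = 1]

1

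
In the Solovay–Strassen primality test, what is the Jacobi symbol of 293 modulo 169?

1

(293|169)
  = (124|169)    [293 ≡ 124 mod 169]
  = (31|169)    [169 ≡ 1 mod 8 ⇒ (2|169)^2 = +1]
  = (169|31)    [QR: 169 ≡ 1 mod 4, sign kept]
  = (14|31)    [169 ≡ 14 mod 31]
  = (7|31)    [31 ≡ 7 mod 8 ⇒ (2|31) = +1]
  = -(31|7)    [QR: both ≡ 3 mod 4, sign flips]
  = -(3|7)    [31 ≡ 3 mod 7]
  = (7|3)    [QR: both ≡ 3 mod 4, sign flips]
  = (1|3)    [7 ≡ 1 mod 3]
  = 1    [(1|3) = 1]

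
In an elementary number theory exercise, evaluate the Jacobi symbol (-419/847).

1

(-419/847)
  = -(419/847)    [847 ≡ 3 mod 4 ⇒ (-1/847) = -1]
  = (847/419)    [QR: both ≡ 3 mod 4, sign flips]
  = (9/419)    [847 ≡ 9 mod 419]
  = (419/9)    [QR: 9 ≡ 1 mod 4, sign kept]
  = (5/9)    [419 ≡ 5 mod 9]
  = (9/5)    [QR: 5 ≡ 1 mod 4, sign kept]
  = (4/5)    [9 ≡ 4 mod 5]
  = (1/5)    [5 ≡ 5 mod 8 ⇒ (2/5)^2 = +1]
  = 1    [(1/5) = 1]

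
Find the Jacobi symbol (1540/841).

1

(1540/841)
  = (699/841)    [1540 ≡ 699 mod 841]
  = (841/699)    [QR: 841 ≡ 1 mod 4, sign kept]
  = (142/699)    [841 ≡ 142 mod 699]
  = -(71/699)    [699 ≡ 3 mod 8 ⇒ (2/699) = -1]
  = (699/71)    [QR: both ≡ 3 mod 4, sign flips]
  = (60/71)    [699 ≡ 60 mod 71]
  = (15/71)    [71 ≡ 7 mod 8 ⇒ (2/71)^2 = +1]
  = -(71/15)    [QR: both ≡ 3 mod 4, sign flips]
  = -(11/15)    [71 ≡ 11 mod 15]
  = (15/11)    [QR: both ≡ 3 mod 4, sign flips]
  = (4/11)    [15 ≡ 4 mod 11]
  = (1/11)    [11 ≡ 3 mod 8 ⇒ (2/11)^2 = +1]
  = 1    [(1/11) = 1]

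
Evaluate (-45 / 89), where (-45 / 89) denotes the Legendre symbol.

1

(-45 / 89)
  = (45 / 89)    [89 ≡ 1 mod 4 ⇒ (-1 / 89) = +1]
  = (89 / 45)    [QR: 45 ≡ 1 mod 4, sign kept]
  = (44 / 45)    [89 ≡ 44 mod 45]
  = (11 / 45)    [45 ≡ 5 mod 8 ⇒ (2 / 45)^2 = +1]
  = (45 / 11)    [QR: 45 ≡ 1 mod 4, sign kept]
  = (1 / 11)    [45 ≡ 1 mod 11]
  = 1    [(1 / 11) = 1]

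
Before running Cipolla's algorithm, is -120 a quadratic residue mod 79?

yes

Reduce the numerator: -120 ≡ 38 (mod 79), so (-120|79) = (38|79).
Factor out 2: 38 = 2·19. Since 79 ≡ 7 (mod 8), (2|79) = +1. Now have (19|79).
Both 19 ≡ 3 and 79 ≡ 3 (mod 4), so reciprocity gives (19|79) = -(79|19). Reduce: 79 ≡ 3 (mod 19). Now have -(3|19).
Both 3 ≡ 3 and 19 ≡ 3 (mod 4), so reciprocity gives (3|19) = -(19|3). Reduce: 19 ≡ 1 (mod 3). Now have (1|3).
(1|3) = 1. Collecting the sign factors: 1.
The Legendre symbol is 1, so x^2 ≡ -120 (mod 79) has solution.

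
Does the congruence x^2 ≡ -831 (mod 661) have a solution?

no

(-831/661)
  = (491/661)    [-831 ≡ 491 mod 661]
  = (661/491)    [QR: 661 ≡ 1 mod 4, sign kept]
  = (170/491)    [661 ≡ 170 mod 491]
  = -(85/491)    [491 ≡ 3 mod 8 ⇒ (2/491) = -1]
  = -(491/85)    [QR: 85 ≡ 1 mod 4, sign kept]
  = -(66/85)    [491 ≡ 66 mod 85]
  = (33/85)    [85 ≡ 5 mod 8 ⇒ (2/85) = -1]
  = (85/33)    [QR: 33 ≡ 1 mod 4, sign kept]
  = (19/33)    [85 ≡ 19 mod 33]
  = (33/19)    [QR: 33 ≡ 1 mod 4, sign kept]
  = (14/19)    [33 ≡ 14 mod 19]
  = -(7/19)    [19 ≡ 3 mod 8 ⇒ (2/19) = -1]
  = (19/7)    [QR: both ≡ 3 mod 4, sign flips]
  = (5/7)    [19 ≡ 5 mod 7]
  = (7/5)    [QR: 5 ≡ 1 mod 4, sign kept]
  = (2/5)    [7 ≡ 2 mod 5]
  = -(1/5)    [5 ≡ 5 mod 8 ⇒ (2/5) = -1]
  = -1    [(1/5) = 1]
(-831/661) = -1, and 661 is prime, so -831 is not a quadratic residue mod 661.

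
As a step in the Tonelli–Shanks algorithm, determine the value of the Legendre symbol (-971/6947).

(-971/6947)
  = (5976/6947)    [-971 ≡ 5976 mod 6947]
  = -(747/6947)    [6947 ≡ 3 mod 8 ⇒ (2/6947)^3 = -1]
  = (6947/747)    [QR: both ≡ 3 mod 4, sign flips]
  = (224/747)    [6947 ≡ 224 mod 747]
  = -(7/747)    [747 ≡ 3 mod 8 ⇒ (2/747)^5 = -1]
  = (747/7)    [QR: both ≡ 3 mod 4, sign flips]
  = (5/7)    [747 ≡ 5 mod 7]
  = (7/5)    [QR: 5 ≡ 1 mod 4, sign kept]
  = (2/5)    [7 ≡ 2 mod 5]
  = -(1/5)    [5 ≡ 5 mod 8 ⇒ (2/5) = -1]
  = -1    [(1/5) = 1]

-1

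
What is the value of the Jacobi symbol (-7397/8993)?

Pull out -1: (-7397/8993) = (-1/8993)·(7397/8993). Since 8993 ≡ 1 (mod 4), (-1/8993) = +1. Now have (7397/8993).
7397 ≡ 1 (mod 4), so quadratic reciprocity gives (7397/8993) = (8993/7397). Reduce: 8993 ≡ 1596 (mod 7397). Now have (1596/7397).
Factor out 2: 1596 = 2^2·399. Since 7397 ≡ 5 (mod 8), (2/7397) = -1, and (2/7397)^2 = +1. Now have (399/7397).
7397 ≡ 1 (mod 4), so quadratic reciprocity gives (399/7397) = (7397/399). Reduce: 7397 ≡ 215 (mod 399). Now have (215/399).
Both 215 ≡ 3 and 399 ≡ 3 (mod 4), so reciprocity gives (215/399) = -(399/215). Reduce: 399 ≡ 184 (mod 215). Now have -(184/215).
Factor out 2: 184 = 2^3·23. Since 215 ≡ 7 (mod 8), (2/215) = +1, and (2/215)^3 = +1. Now have -(23/215).
Both 23 ≡ 3 and 215 ≡ 3 (mod 4), so reciprocity gives (23/215) = -(215/23). Reduce: 215 ≡ 8 (mod 23). Now have (8/23).
Factor out 2: 8 = 2^3. Since 23 ≡ 7 (mod 8), (2/23) = +1, and (2/23)^3 = +1. Now have (1/23).
(1/23) = 1. Collecting the sign factors: 1.

1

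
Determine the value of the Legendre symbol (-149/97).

-1

Pull out -1: (-149/97) = (-1/97)·(149/97). Since 97 ≡ 1 (mod 4), (-1/97) = +1. Now have (149/97).
Reduce the numerator: 149 ≡ 52 (mod 97), so (149/97) = (52/97).
Factor out 2: 52 = 2^2·13. Since 97 ≡ 1 (mod 8), (2/97) = +1, and (2/97)^2 = +1. Now have (13/97).
13 ≡ 1 (mod 4), so quadratic reciprocity gives (13/97) = (97/13). Reduce: 97 ≡ 6 (mod 13). Now have (6/13).
Factor out 2: 6 = 2·3. Since 13 ≡ 5 (mod 8), (2/13) = -1. Now have -(3/13).
13 ≡ 1 (mod 4), so quadratic reciprocity gives (3/13) = (13/3). Reduce: 13 ≡ 1 (mod 3). Now have -(1/3).
(1/3) = 1. Collecting the sign factors: -1.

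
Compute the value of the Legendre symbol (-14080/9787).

Pull out -1: (-14080/9787) = (-1/9787)·(14080/9787). Since 9787 ≡ 3 (mod 4), (-1/9787) = -1. Now have -(14080/9787).
Reduce the numerator: 14080 ≡ 4293 (mod 9787), so (14080/9787) = (4293/9787).
4293 ≡ 1 (mod 4), so quadratic reciprocity gives (4293/9787) = (9787/4293). Reduce: 9787 ≡ 1201 (mod 4293). Now have -(1201/4293).
1201 ≡ 1 (mod 4), so quadratic reciprocity gives (1201/4293) = (4293/1201). Reduce: 4293 ≡ 690 (mod 1201). Now have -(690/1201).
Factor out 2: 690 = 2·345. Since 1201 ≡ 1 (mod 8), (2/1201) = +1. Now have -(345/1201).
345 ≡ 1 (mod 4), so quadratic reciprocity gives (345/1201) = (1201/345). Reduce: 1201 ≡ 166 (mod 345). Now have -(166/345).
Factor out 2: 166 = 2·83. Since 345 ≡ 1 (mod 8), (2/345) = +1. Now have -(83/345).
345 ≡ 1 (mod 4), so quadratic reciprocity gives (83/345) = (345/83). Reduce: 345 ≡ 13 (mod 83). Now have -(13/83).
13 ≡ 1 (mod 4), so quadratic reciprocity gives (13/83) = (83/13). Reduce: 83 ≡ 5 (mod 13). Now have -(5/13).
5 ≡ 1 (mod 4), so quadratic reciprocity gives (5/13) = (13/5). Reduce: 13 ≡ 3 (mod 5). Now have -(3/5).
5 ≡ 1 (mod 4), so quadratic reciprocity gives (3/5) = (5/3). Reduce: 5 ≡ 2 (mod 3). Now have -(2/3).
Factor out 2: 2 = 2. Since 3 ≡ 3 (mod 8), (2/3) = -1. Now have (1/3).
(1/3) = 1. Collecting the sign factors: 1.

1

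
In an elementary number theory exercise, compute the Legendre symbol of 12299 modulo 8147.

Reduce the numerator: 12299 ≡ 4152 (mod 8147), so (12299 / 8147) = (4152 / 8147).
Factor out 2: 4152 = 2^3·519. Since 8147 ≡ 3 (mod 8), (2 / 8147) = -1, and (2 / 8147)^3 = -1. Now have -(519 / 8147).
Both 519 ≡ 3 and 8147 ≡ 3 (mod 4), so reciprocity gives (519 / 8147) = -(8147 / 519). Reduce: 8147 ≡ 362 (mod 519). Now have (362 / 519).
Factor out 2: 362 = 2·181. Since 519 ≡ 7 (mod 8), (2 / 519) = +1. Now have (181 / 519).
181 ≡ 1 (mod 4), so quadratic reciprocity gives (181 / 519) = (519 / 181). Reduce: 519 ≡ 157 (mod 181). Now have (157 / 181).
157 ≡ 1 (mod 4), so quadratic reciprocity gives (157 / 181) = (181 / 157). Reduce: 181 ≡ 24 (mod 157). Now have (24 / 157).
Factor out 2: 24 = 2^3·3. Since 157 ≡ 5 (mod 8), (2 / 157) = -1, and (2 / 157)^3 = -1. Now have -(3 / 157).
157 ≡ 1 (mod 4), so quadratic reciprocity gives (3 / 157) = (157 / 3). Reduce: 157 ≡ 1 (mod 3). Now have -(1 / 3).
(1 / 3) = 1. Collecting the sign factors: -1.

-1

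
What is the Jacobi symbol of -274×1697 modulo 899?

By multiplicativity, (-274·1697/899) = (-274/899)·(1697/899).
First factor (-274/899):
Reduce the numerator: -274 ≡ 625 (mod 899), so (-274/899) = (625/899).
625 ≡ 1 (mod 4), so quadratic reciprocity gives (625/899) = (899/625). Reduce: 899 ≡ 274 (mod 625). Now have (274/625).
Factor out 2: 274 = 2·137. Since 625 ≡ 1 (mod 8), (2/625) = +1. Now have (137/625).
137 ≡ 1 (mod 4), so quadratic reciprocity gives (137/625) = (625/137). Reduce: 625 ≡ 77 (mod 137). Now have (77/137).
77 ≡ 1 (mod 4), so quadratic reciprocity gives (77/137) = (137/77). Reduce: 137 ≡ 60 (mod 77). Now have (60/77).
Factor out 2: 60 = 2^2·15. Since 77 ≡ 5 (mod 8), (2/77) = -1, and (2/77)^2 = +1. Now have (15/77).
77 ≡ 1 (mod 4), so quadratic reciprocity gives (15/77) = (77/15). Reduce: 77 ≡ 2 (mod 15). Now have (2/15).
Factor out 2: 2 = 2. Since 15 ≡ 7 (mod 8), (2/15) = +1. Now have (1/15).
(1/15) = 1. Collecting the sign factors: 1.
Second factor (1697/899):
Reduce the numerator: 1697 ≡ 798 (mod 899), so (1697/899) = (798/899).
Factor out 2: 798 = 2·399. Since 899 ≡ 3 (mod 8), (2/899) = -1. Now have -(399/899).
Both 399 ≡ 3 and 899 ≡ 3 (mod 4), so reciprocity gives (399/899) = -(899/399). Reduce: 899 ≡ 101 (mod 399). Now have (101/399).
101 ≡ 1 (mod 4), so quadratic reciprocity gives (101/399) = (399/101). Reduce: 399 ≡ 96 (mod 101). Now have (96/101).
Factor out 2: 96 = 2^5·3. Since 101 ≡ 5 (mod 8), (2/101) = -1, and (2/101)^5 = -1. Now have -(3/101).
101 ≡ 1 (mod 4), so quadratic reciprocity gives (3/101) = (101/3). Reduce: 101 ≡ 2 (mod 3). Now have -(2/3).
Factor out 2: 2 = 2. Since 3 ≡ 3 (mod 8), (2/3) = -1. Now have (1/3).
(1/3) = 1. Collecting the sign factors: 1.
Product: (1)·(1) = 1.

1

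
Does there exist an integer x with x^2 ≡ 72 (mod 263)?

(72/263)
  = (9/263)    [263 ≡ 7 mod 8 ⇒ (2/263)^3 = +1]
  = (263/9)    [QR: 9 ≡ 1 mod 4, sign kept]
  = (2/9)    [263 ≡ 2 mod 9]
  = (1/9)    [9 ≡ 1 mod 8 ⇒ (2/9) = +1]
  = 1    [(1/9) = 1]
The Legendre symbol is 1, so x^2 ≡ 72 (mod 263) has solution.

yes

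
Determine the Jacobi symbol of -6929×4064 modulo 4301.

By multiplicativity, (-6929·4064/4301) = (-6929/4301)·(4064/4301).
First factor (-6929/4301):
Reduce the numerator: -6929 ≡ 1673 (mod 4301), so (-6929/4301) = (1673/4301).
1673 ≡ 1 (mod 4), so quadratic reciprocity gives (1673/4301) = (4301/1673). Reduce: 4301 ≡ 955 (mod 1673). Now have (955/1673).
1673 ≡ 1 (mod 4), so quadratic reciprocity gives (955/1673) = (1673/955). Reduce: 1673 ≡ 718 (mod 955). Now have (718/955).
Factor out 2: 718 = 2·359. Since 955 ≡ 3 (mod 8), (2/955) = -1. Now have -(359/955).
Both 359 ≡ 3 and 955 ≡ 3 (mod 4), so reciprocity gives (359/955) = -(955/359). Reduce: 955 ≡ 237 (mod 359). Now have (237/359).
237 ≡ 1 (mod 4), so quadratic reciprocity gives (237/359) = (359/237). Reduce: 359 ≡ 122 (mod 237). Now have (122/237).
Factor out 2: 122 = 2·61. Since 237 ≡ 5 (mod 8), (2/237) = -1. Now have -(61/237).
61 ≡ 1 (mod 4), so quadratic reciprocity gives (61/237) = (237/61). Reduce: 237 ≡ 54 (mod 61). Now have -(54/61).
Factor out 2: 54 = 2·27. Since 61 ≡ 5 (mod 8), (2/61) = -1. Now have (27/61).
61 ≡ 1 (mod 4), so quadratic reciprocity gives (27/61) = (61/27). Reduce: 61 ≡ 7 (mod 27). Now have (7/27).
Both 7 ≡ 3 and 27 ≡ 3 (mod 4), so reciprocity gives (7/27) = -(27/7). Reduce: 27 ≡ 6 (mod 7). Now have -(6/7).
Factor out 2: 6 = 2·3. Since 7 ≡ 7 (mod 8), (2/7) = +1. Now have -(3/7).
Both 3 ≡ 3 and 7 ≡ 3 (mod 4), so reciprocity gives (3/7) = -(7/3). Reduce: 7 ≡ 1 (mod 3). Now have (1/3).
(1/3) = 1. Collecting the sign factors: 1.
Second factor (4064/4301):
Factor out 2: 4064 = 2^5·127. Since 4301 ≡ 5 (mod 8), (2/4301) = -1, and (2/4301)^5 = -1. Now have -(127/4301).
4301 ≡ 1 (mod 4), so quadratic reciprocity gives (127/4301) = (4301/127). Reduce: 4301 ≡ 110 (mod 127). Now have -(110/127).
Factor out 2: 110 = 2·55. Since 127 ≡ 7 (mod 8), (2/127) = +1. Now have -(55/127).
Both 55 ≡ 3 and 127 ≡ 3 (mod 4), so reciprocity gives (55/127) = -(127/55). Reduce: 127 ≡ 17 (mod 55). Now have (17/55).
17 ≡ 1 (mod 4), so quadratic reciprocity gives (17/55) = (55/17). Reduce: 55 ≡ 4 (mod 17). Now have (4/17).
Factor out 2: 4 = 2^2. Since 17 ≡ 1 (mod 8), (2/17) = +1, and (2/17)^2 = +1. Now have (1/17).
(1/17) = 1. Collecting the sign factors: 1.
Product: (1)·(1) = 1.

1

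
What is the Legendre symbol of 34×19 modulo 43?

By multiplicativity, (34·19/43) = (34/43)·(19/43).
First factor (34/43):
(34/43)
  = -(17/43)    [43 ≡ 3 mod 8 ⇒ (2/43) = -1]
  = -(43/17)    [QR: 17 ≡ 1 mod 4, sign kept]
  = -(9/17)    [43 ≡ 9 mod 17]
  = -(17/9)    [QR: 9 ≡ 1 mod 4, sign kept]
  = -(8/9)    [17 ≡ 8 mod 9]
  = -(1/9)    [9 ≡ 1 mod 8 ⇒ (2/9)^3 = +1]
  = -1    [(1/9) = 1]
Second factor (19/43):
(19/43)
  = -(43/19)    [QR: both ≡ 3 mod 4, sign flips]
  = -(5/19)    [43 ≡ 5 mod 19]
  = -(19/5)    [QR: 5 ≡ 1 mod 4, sign kept]
  = -(4/5)    [19 ≡ 4 mod 5]
  = -(1/5)    [5 ≡ 5 mod 8 ⇒ (2/5)^2 = +1]
  = -1    [(1/5) = 1]
Product: (-1)·(-1) = 1.

1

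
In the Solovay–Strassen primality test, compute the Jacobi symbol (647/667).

1

Both 647 ≡ 3 and 667 ≡ 3 (mod 4), so reciprocity gives (647/667) = -(667/647). Reduce: 667 ≡ 20 (mod 647). Now have -(20/647).
Factor out 2: 20 = 2^2·5. Since 647 ≡ 7 (mod 8), (2/647) = +1, and (2/647)^2 = +1. Now have -(5/647).
5 ≡ 1 (mod 4), so quadratic reciprocity gives (5/647) = (647/5). Reduce: 647 ≡ 2 (mod 5). Now have -(2/5).
Factor out 2: 2 = 2. Since 5 ≡ 5 (mod 8), (2/5) = -1. Now have (1/5).
(1/5) = 1. Collecting the sign factors: 1.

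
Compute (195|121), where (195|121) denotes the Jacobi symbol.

1

(195|121)
  = (74|121)    [195 ≡ 74 mod 121]
  = (37|121)    [121 ≡ 1 mod 8 ⇒ (2|121) = +1]
  = (121|37)    [QR: 37 ≡ 1 mod 4, sign kept]
  = (10|37)    [121 ≡ 10 mod 37]
  = -(5|37)    [37 ≡ 5 mod 8 ⇒ (2|37) = -1]
  = -(37|5)    [QR: 5 ≡ 1 mod 4, sign kept]
  = -(2|5)    [37 ≡ 2 mod 5]
  = (1|5)    [5 ≡ 5 mod 8 ⇒ (2|5) = -1]
  = 1    [(1|5) = 1]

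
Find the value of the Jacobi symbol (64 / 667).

1

(64 / 667)
  = (1 / 667)    [667 ≡ 3 mod 8 ⇒ (2 / 667)^6 = +1]
  = 1    [(1 / 667) = 1]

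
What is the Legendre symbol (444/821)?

-1

(444/821)
  = (111/821)    [821 ≡ 5 mod 8 ⇒ (2/821)^2 = +1]
  = (821/111)    [QR: 821 ≡ 1 mod 4, sign kept]
  = (44/111)    [821 ≡ 44 mod 111]
  = (11/111)    [111 ≡ 7 mod 8 ⇒ (2/111)^2 = +1]
  = -(111/11)    [QR: both ≡ 3 mod 4, sign flips]
  = -(1/11)    [111 ≡ 1 mod 11]
  = -1    [(1/11) = 1]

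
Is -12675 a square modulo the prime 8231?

(-12675/8231)
  = (3787/8231)    [-12675 ≡ 3787 mod 8231]
  = -(8231/3787)    [QR: both ≡ 3 mod 4, sign flips]
  = -(657/3787)    [8231 ≡ 657 mod 3787]
  = -(3787/657)    [QR: 657 ≡ 1 mod 4, sign kept]
  = -(502/657)    [3787 ≡ 502 mod 657]
  = -(251/657)    [657 ≡ 1 mod 8 ⇒ (2/657) = +1]
  = -(657/251)    [QR: 657 ≡ 1 mod 4, sign kept]
  = -(155/251)    [657 ≡ 155 mod 251]
  = (251/155)    [QR: both ≡ 3 mod 4, sign flips]
  = (96/155)    [251 ≡ 96 mod 155]
  = -(3/155)    [155 ≡ 3 mod 8 ⇒ (2/155)^5 = -1]
  = (155/3)    [QR: both ≡ 3 mod 4, sign flips]
  = (2/3)    [155 ≡ 2 mod 3]
  = -(1/3)    [3 ≡ 3 mod 8 ⇒ (2/3) = -1]
  = -1    [(1/3) = 1]
(-12675/8231) = -1, and 8231 is prime, so -12675 is not a quadratic residue mod 8231.

no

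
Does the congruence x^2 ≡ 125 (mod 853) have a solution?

no

(125|853)
  = (853|125)    [QR: 125 ≡ 1 mod 4, sign kept]
  = (103|125)    [853 ≡ 103 mod 125]
  = (125|103)    [QR: 125 ≡ 1 mod 4, sign kept]
  = (22|103)    [125 ≡ 22 mod 103]
  = (11|103)    [103 ≡ 7 mod 8 ⇒ (2|103) = +1]
  = -(103|11)    [QR: both ≡ 3 mod 4, sign flips]
  = -(4|11)    [103 ≡ 4 mod 11]
  = -(1|11)    [11 ≡ 3 mod 8 ⇒ (2|11)^2 = +1]
  = -1    [(1|11) = 1]
(125|853) = -1, and 853 is prime, so 125 is not a quadratic residue mod 853.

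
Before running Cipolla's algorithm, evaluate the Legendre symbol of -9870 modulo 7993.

Reduce the numerator: -9870 ≡ 6116 (mod 7993), so (-9870/7993) = (6116/7993).
Factor out 2: 6116 = 2^2·1529. Since 7993 ≡ 1 (mod 8), (2/7993) = +1, and (2/7993)^2 = +1. Now have (1529/7993).
1529 ≡ 1 (mod 4), so quadratic reciprocity gives (1529/7993) = (7993/1529). Reduce: 7993 ≡ 348 (mod 1529). Now have (348/1529).
Factor out 2: 348 = 2^2·87. Since 1529 ≡ 1 (mod 8), (2/1529) = +1, and (2/1529)^2 = +1. Now have (87/1529).
1529 ≡ 1 (mod 4), so quadratic reciprocity gives (87/1529) = (1529/87). Reduce: 1529 ≡ 50 (mod 87). Now have (50/87).
Factor out 2: 50 = 2·25. Since 87 ≡ 7 (mod 8), (2/87) = +1. Now have (25/87).
25 ≡ 1 (mod 4), so quadratic reciprocity gives (25/87) = (87/25). Reduce: 87 ≡ 12 (mod 25). Now have (12/25).
Factor out 2: 12 = 2^2·3. Since 25 ≡ 1 (mod 8), (2/25) = +1, and (2/25)^2 = +1. Now have (3/25).
25 ≡ 1 (mod 4), so quadratic reciprocity gives (3/25) = (25/3). Reduce: 25 ≡ 1 (mod 3). Now have (1/3).
(1/3) = 1. Collecting the sign factors: 1.

1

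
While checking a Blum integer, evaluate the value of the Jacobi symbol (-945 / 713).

(-945 / 713)
  = (481 / 713)    [-945 ≡ 481 mod 713]
  = (713 / 481)    [QR: 481 ≡ 1 mod 4, sign kept]
  = (232 / 481)    [713 ≡ 232 mod 481]
  = (29 / 481)    [481 ≡ 1 mod 8 ⇒ (2 / 481)^3 = +1]
  = (481 / 29)    [QR: 29 ≡ 1 mod 4, sign kept]
  = (17 / 29)    [481 ≡ 17 mod 29]
  = (29 / 17)    [QR: 17 ≡ 1 mod 4, sign kept]
  = (12 / 17)    [29 ≡ 12 mod 17]
  = (3 / 17)    [17 ≡ 1 mod 8 ⇒ (2 / 17)^2 = +1]
  = (17 / 3)    [QR: 17 ≡ 1 mod 4, sign kept]
  = (2 / 3)    [17 ≡ 2 mod 3]
  = -(1 / 3)    [3 ≡ 3 mod 8 ⇒ (2 / 3) = -1]
  = -1    [(1 / 3) = 1]

-1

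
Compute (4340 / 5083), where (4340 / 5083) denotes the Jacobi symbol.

1

(4340 / 5083)
  = (1085 / 5083)    [5083 ≡ 3 mod 8 ⇒ (2 / 5083)^2 = +1]
  = (5083 / 1085)    [QR: 1085 ≡ 1 mod 4, sign kept]
  = (743 / 1085)    [5083 ≡ 743 mod 1085]
  = (1085 / 743)    [QR: 1085 ≡ 1 mod 4, sign kept]
  = (342 / 743)    [1085 ≡ 342 mod 743]
  = (171 / 743)    [743 ≡ 7 mod 8 ⇒ (2 / 743) = +1]
  = -(743 / 171)    [QR: both ≡ 3 mod 4, sign flips]
  = -(59 / 171)    [743 ≡ 59 mod 171]
  = (171 / 59)    [QR: both ≡ 3 mod 4, sign flips]
  = (53 / 59)    [171 ≡ 53 mod 59]
  = (59 / 53)    [QR: 53 ≡ 1 mod 4, sign kept]
  = (6 / 53)    [59 ≡ 6 mod 53]
  = -(3 / 53)    [53 ≡ 5 mod 8 ⇒ (2 / 53) = -1]
  = -(53 / 3)    [QR: 53 ≡ 1 mod 4, sign kept]
  = -(2 / 3)    [53 ≡ 2 mod 3]
  = (1 / 3)    [3 ≡ 3 mod 8 ⇒ (2 / 3) = -1]
  = 1    [(1 / 3) = 1]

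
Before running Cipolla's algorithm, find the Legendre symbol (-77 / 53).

1

Reduce the numerator: -77 ≡ 29 (mod 53), so (-77 / 53) = (29 / 53).
29 ≡ 1 (mod 4), so quadratic reciprocity gives (29 / 53) = (53 / 29). Reduce: 53 ≡ 24 (mod 29). Now have (24 / 29).
Factor out 2: 24 = 2^3·3. Since 29 ≡ 5 (mod 8), (2 / 29) = -1, and (2 / 29)^3 = -1. Now have -(3 / 29).
29 ≡ 1 (mod 4), so quadratic reciprocity gives (3 / 29) = (29 / 3). Reduce: 29 ≡ 2 (mod 3). Now have -(2 / 3).
Factor out 2: 2 = 2. Since 3 ≡ 3 (mod 8), (2 / 3) = -1. Now have (1 / 3).
(1 / 3) = 1. Collecting the sign factors: 1.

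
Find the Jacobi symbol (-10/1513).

(-10/1513)
  = (1503/1513)    [-10 ≡ 1503 mod 1513]
  = (1513/1503)    [QR: 1513 ≡ 1 mod 4, sign kept]
  = (10/1503)    [1513 ≡ 10 mod 1503]
  = (5/1503)    [1503 ≡ 7 mod 8 ⇒ (2/1503) = +1]
  = (1503/5)    [QR: 5 ≡ 1 mod 4, sign kept]
  = (3/5)    [1503 ≡ 3 mod 5]
  = (5/3)    [QR: 5 ≡ 1 mod 4, sign kept]
  = (2/3)    [5 ≡ 2 mod 3]
  = -(1/3)    [3 ≡ 3 mod 8 ⇒ (2/3) = -1]
  = -1    [(1/3) = 1]

-1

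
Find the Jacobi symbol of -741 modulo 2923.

1

Reduce the numerator: -741 ≡ 2182 (mod 2923), so (-741|2923) = (2182|2923).
Factor out 2: 2182 = 2·1091. Since 2923 ≡ 3 (mod 8), (2|2923) = -1. Now have -(1091|2923).
Both 1091 ≡ 3 and 2923 ≡ 3 (mod 4), so reciprocity gives (1091|2923) = -(2923|1091). Reduce: 2923 ≡ 741 (mod 1091). Now have (741|1091).
741 ≡ 1 (mod 4), so quadratic reciprocity gives (741|1091) = (1091|741). Reduce: 1091 ≡ 350 (mod 741). Now have (350|741).
Factor out 2: 350 = 2·175. Since 741 ≡ 5 (mod 8), (2|741) = -1. Now have -(175|741).
741 ≡ 1 (mod 4), so quadratic reciprocity gives (175|741) = (741|175). Reduce: 741 ≡ 41 (mod 175). Now have -(41|175).
41 ≡ 1 (mod 4), so quadratic reciprocity gives (41|175) = (175|41). Reduce: 175 ≡ 11 (mod 41). Now have -(11|41).
41 ≡ 1 (mod 4), so quadratic reciprocity gives (11|41) = (41|11). Reduce: 41 ≡ 8 (mod 11). Now have -(8|11).
Factor out 2: 8 = 2^3. Since 11 ≡ 3 (mod 8), (2|11) = -1, and (2|11)^3 = -1. Now have (1|11).
(1|11) = 1. Collecting the sign factors: 1.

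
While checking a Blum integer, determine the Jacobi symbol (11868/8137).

Reduce the numerator: 11868 ≡ 3731 (mod 8137), so (11868/8137) = (3731/8137).
8137 ≡ 1 (mod 4), so quadratic reciprocity gives (3731/8137) = (8137/3731). Reduce: 8137 ≡ 675 (mod 3731). Now have (675/3731).
Both 675 ≡ 3 and 3731 ≡ 3 (mod 4), so reciprocity gives (675/3731) = -(3731/675). Reduce: 3731 ≡ 356 (mod 675). Now have -(356/675).
Factor out 2: 356 = 2^2·89. Since 675 ≡ 3 (mod 8), (2/675) = -1, and (2/675)^2 = +1. Now have -(89/675).
89 ≡ 1 (mod 4), so quadratic reciprocity gives (89/675) = (675/89). Reduce: 675 ≡ 52 (mod 89). Now have -(52/89).
Factor out 2: 52 = 2^2·13. Since 89 ≡ 1 (mod 8), (2/89) = +1, and (2/89)^2 = +1. Now have -(13/89).
13 ≡ 1 (mod 4), so quadratic reciprocity gives (13/89) = (89/13). Reduce: 89 ≡ 11 (mod 13). Now have -(11/13).
13 ≡ 1 (mod 4), so quadratic reciprocity gives (11/13) = (13/11). Reduce: 13 ≡ 2 (mod 11). Now have -(2/11).
Factor out 2: 2 = 2. Since 11 ≡ 3 (mod 8), (2/11) = -1. Now have (1/11).
(1/11) = 1. Collecting the sign factors: 1.

1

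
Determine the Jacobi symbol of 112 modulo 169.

Factor out 2: 112 = 2^4·7. Since 169 ≡ 1 (mod 8), (2|169) = +1, and (2|169)^4 = +1. Now have (7|169).
169 ≡ 1 (mod 4), so quadratic reciprocity gives (7|169) = (169|7). Reduce: 169 ≡ 1 (mod 7). Now have (1|7).
(1|7) = 1. Collecting the sign factors: 1.

1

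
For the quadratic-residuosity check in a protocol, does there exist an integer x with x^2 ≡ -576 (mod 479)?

Pull out -1: (-576|479) = (-1|479)·(576|479). Since 479 ≡ 3 (mod 4), (-1|479) = -1. Now have -(576|479).
Reduce the numerator: 576 ≡ 97 (mod 479), so (576|479) = (97|479).
97 ≡ 1 (mod 4), so quadratic reciprocity gives (97|479) = (479|97). Reduce: 479 ≡ 91 (mod 97). Now have -(91|97).
97 ≡ 1 (mod 4), so quadratic reciprocity gives (91|97) = (97|91). Reduce: 97 ≡ 6 (mod 91). Now have -(6|91).
Factor out 2: 6 = 2·3. Since 91 ≡ 3 (mod 8), (2|91) = -1. Now have (3|91).
Both 3 ≡ 3 and 91 ≡ 3 (mod 4), so reciprocity gives (3|91) = -(91|3). Reduce: 91 ≡ 1 (mod 3). Now have -(1|3).
(1|3) = 1. Collecting the sign factors: -1.
The Legendre symbol is -1, so x^2 ≡ -576 (mod 479) has no solution.

no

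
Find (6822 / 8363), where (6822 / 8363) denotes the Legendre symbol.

Factor out 2: 6822 = 2·3411. Since 8363 ≡ 3 (mod 8), (2 / 8363) = -1. Now have -(3411 / 8363).
Both 3411 ≡ 3 and 8363 ≡ 3 (mod 4), so reciprocity gives (3411 / 8363) = -(8363 / 3411). Reduce: 8363 ≡ 1541 (mod 3411). Now have (1541 / 3411).
1541 ≡ 1 (mod 4), so quadratic reciprocity gives (1541 / 3411) = (3411 / 1541). Reduce: 3411 ≡ 329 (mod 1541). Now have (329 / 1541).
329 ≡ 1 (mod 4), so quadratic reciprocity gives (329 / 1541) = (1541 / 329). Reduce: 1541 ≡ 225 (mod 329). Now have (225 / 329).
225 ≡ 1 (mod 4), so quadratic reciprocity gives (225 / 329) = (329 / 225). Reduce: 329 ≡ 104 (mod 225). Now have (104 / 225).
Factor out 2: 104 = 2^3·13. Since 225 ≡ 1 (mod 8), (2 / 225) = +1, and (2 / 225)^3 = +1. Now have (13 / 225).
13 ≡ 1 (mod 4), so quadratic reciprocity gives (13 / 225) = (225 / 13). Reduce: 225 ≡ 4 (mod 13). Now have (4 / 13).
Factor out 2: 4 = 2^2. Since 13 ≡ 5 (mod 8), (2 / 13) = -1, and (2 / 13)^2 = +1. Now have (1 / 13).
(1 / 13) = 1. Collecting the sign factors: 1.

1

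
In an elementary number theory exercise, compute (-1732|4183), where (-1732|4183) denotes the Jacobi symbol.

(-1732|4183)
  = (2451|4183)    [-1732 ≡ 2451 mod 4183]
  = -(4183|2451)    [QR: both ≡ 3 mod 4, sign flips]
  = -(1732|2451)    [4183 ≡ 1732 mod 2451]
  = -(433|2451)    [2451 ≡ 3 mod 8 ⇒ (2|2451)^2 = +1]
  = -(2451|433)    [QR: 433 ≡ 1 mod 4, sign kept]
  = -(286|433)    [2451 ≡ 286 mod 433]
  = -(143|433)    [433 ≡ 1 mod 8 ⇒ (2|433) = +1]
  = -(433|143)    [QR: 433 ≡ 1 mod 4, sign kept]
  = -(4|143)    [433 ≡ 4 mod 143]
  = -(1|143)    [143 ≡ 7 mod 8 ⇒ (2|143)^2 = +1]
  = -1    [(1|143) = 1]

-1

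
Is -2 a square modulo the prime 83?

yes

(-2/83)
  = (81/83)    [-2 ≡ 81 mod 83]
  = (83/81)    [QR: 81 ≡ 1 mod 4, sign kept]
  = (2/81)    [83 ≡ 2 mod 81]
  = (1/81)    [81 ≡ 1 mod 8 ⇒ (2/81) = +1]
  = 1    [(1/81) = 1]
(-2/83) = 1, and 83 is prime, so -2 is a quadratic residue mod 83.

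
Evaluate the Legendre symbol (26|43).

Factor out 2: 26 = 2·13. Since 43 ≡ 3 (mod 8), (2|43) = -1. Now have -(13|43).
13 ≡ 1 (mod 4), so quadratic reciprocity gives (13|43) = (43|13). Reduce: 43 ≡ 4 (mod 13). Now have -(4|13).
Factor out 2: 4 = 2^2. Since 13 ≡ 5 (mod 8), (2|13) = -1, and (2|13)^2 = +1. Now have -(1|13).
(1|13) = 1. Collecting the sign factors: -1.

-1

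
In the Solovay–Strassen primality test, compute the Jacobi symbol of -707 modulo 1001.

Pull out -1: (-707|1001) = (-1|1001)·(707|1001). Since 1001 ≡ 1 (mod 4), (-1|1001) = +1. Now have (707|1001).
1001 ≡ 1 (mod 4), so quadratic reciprocity gives (707|1001) = (1001|707). Reduce: 1001 ≡ 294 (mod 707). Now have (294|707).
Factor out 2: 294 = 2·147. Since 707 ≡ 3 (mod 8), (2|707) = -1. Now have -(147|707).
Both 147 ≡ 3 and 707 ≡ 3 (mod 4), so reciprocity gives (147|707) = -(707|147). Reduce: 707 ≡ 119 (mod 147). Now have (119|147).
Both 119 ≡ 3 and 147 ≡ 3 (mod 4), so reciprocity gives (119|147) = -(147|119). Reduce: 147 ≡ 28 (mod 119). Now have -(28|119).
Factor out 2: 28 = 2^2·7. Since 119 ≡ 7 (mod 8), (2|119) = +1, and (2|119)^2 = +1. Now have -(7|119).
Both 7 ≡ 3 and 119 ≡ 3 (mod 4), so reciprocity gives (7|119) = -(119|7). Reduce: 119 ≡ 0 (mod 7). Now have (0|7).
The numerator is now 0 with denominator 7 > 1: the symbol is 0.

0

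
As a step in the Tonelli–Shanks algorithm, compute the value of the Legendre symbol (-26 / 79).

(-26 / 79)
  = -(26 / 79)    [79 ≡ 3 mod 4 ⇒ (-1 / 79) = -1]
  = -(13 / 79)    [79 ≡ 7 mod 8 ⇒ (2 / 79) = +1]
  = -(79 / 13)    [QR: 13 ≡ 1 mod 4, sign kept]
  = -(1 / 13)    [79 ≡ 1 mod 13]
  = -1    [(1 / 13) = 1]

-1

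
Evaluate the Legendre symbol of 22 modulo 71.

-1

Factor out 2: 22 = 2·11. Since 71 ≡ 7 (mod 8), (2/71) = +1. Now have (11/71).
Both 11 ≡ 3 and 71 ≡ 3 (mod 4), so reciprocity gives (11/71) = -(71/11). Reduce: 71 ≡ 5 (mod 11). Now have -(5/11).
5 ≡ 1 (mod 4), so quadratic reciprocity gives (5/11) = (11/5). Reduce: 11 ≡ 1 (mod 5). Now have -(1/5).
(1/5) = 1. Collecting the sign factors: -1.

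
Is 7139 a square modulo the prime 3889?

no

(7139|3889)
  = (3250|3889)    [7139 ≡ 3250 mod 3889]
  = (1625|3889)    [3889 ≡ 1 mod 8 ⇒ (2|3889) = +1]
  = (3889|1625)    [QR: 1625 ≡ 1 mod 4, sign kept]
  = (639|1625)    [3889 ≡ 639 mod 1625]
  = (1625|639)    [QR: 1625 ≡ 1 mod 4, sign kept]
  = (347|639)    [1625 ≡ 347 mod 639]
  = -(639|347)    [QR: both ≡ 3 mod 4, sign flips]
  = -(292|347)    [639 ≡ 292 mod 347]
  = -(73|347)    [347 ≡ 3 mod 8 ⇒ (2|347)^2 = +1]
  = -(347|73)    [QR: 73 ≡ 1 mod 4, sign kept]
  = -(55|73)    [347 ≡ 55 mod 73]
  = -(73|55)    [QR: 73 ≡ 1 mod 4, sign kept]
  = -(18|55)    [73 ≡ 18 mod 55]
  = -(9|55)    [55 ≡ 7 mod 8 ⇒ (2|55) = +1]
  = -(55|9)    [QR: 9 ≡ 1 mod 4, sign kept]
  = -(1|9)    [55 ≡ 1 mod 9]
  = -1    [(1|9) = 1]
The Legendre symbol is -1, so x^2 ≡ 7139 (mod 3889) has no solution.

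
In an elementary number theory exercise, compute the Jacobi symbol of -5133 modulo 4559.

(-5133/4559)
  = -(5133/4559)    [4559 ≡ 3 mod 4 ⇒ (-1/4559) = -1]
  = -(574/4559)    [5133 ≡ 574 mod 4559]
  = -(287/4559)    [4559 ≡ 7 mod 8 ⇒ (2/4559) = +1]
  = (4559/287)    [QR: both ≡ 3 mod 4, sign flips]
  = (254/287)    [4559 ≡ 254 mod 287]
  = (127/287)    [287 ≡ 7 mod 8 ⇒ (2/287) = +1]
  = -(287/127)    [QR: both ≡ 3 mod 4, sign flips]
  = -(33/127)    [287 ≡ 33 mod 127]
  = -(127/33)    [QR: 33 ≡ 1 mod 4, sign kept]
  = -(28/33)    [127 ≡ 28 mod 33]
  = -(7/33)    [33 ≡ 1 mod 8 ⇒ (2/33)^2 = +1]
  = -(33/7)    [QR: 33 ≡ 1 mod 4, sign kept]
  = -(5/7)    [33 ≡ 5 mod 7]
  = -(7/5)    [QR: 5 ≡ 1 mod 4, sign kept]
  = -(2/5)    [7 ≡ 2 mod 5]
  = (1/5)    [5 ≡ 5 mod 8 ⇒ (2/5) = -1]
  = 1    [(1/5) = 1]

1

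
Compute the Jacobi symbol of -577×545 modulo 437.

-1

By multiplicativity, (-577·545/437) = (-577/437)·(545/437).
First factor (-577/437):
(-577/437)
  = (577/437)    [437 ≡ 1 mod 4 ⇒ (-1/437) = +1]
  = (140/437)    [577 ≡ 140 mod 437]
  = (35/437)    [437 ≡ 5 mod 8 ⇒ (2/437)^2 = +1]
  = (437/35)    [QR: 437 ≡ 1 mod 4, sign kept]
  = (17/35)    [437 ≡ 17 mod 35]
  = (35/17)    [QR: 17 ≡ 1 mod 4, sign kept]
  = (1/17)    [35 ≡ 1 mod 17]
  = 1    [(1/17) = 1]
Second factor (545/437):
(545/437)
  = (108/437)    [545 ≡ 108 mod 437]
  = (27/437)    [437 ≡ 5 mod 8 ⇒ (2/437)^2 = +1]
  = (437/27)    [QR: 437 ≡ 1 mod 4, sign kept]
  = (5/27)    [437 ≡ 5 mod 27]
  = (27/5)    [QR: 5 ≡ 1 mod 4, sign kept]
  = (2/5)    [27 ≡ 2 mod 5]
  = -(1/5)    [5 ≡ 5 mod 8 ⇒ (2/5) = -1]
  = -1    [(1/5) = 1]
Product: (1)·(-1) = -1.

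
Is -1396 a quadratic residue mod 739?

no

(-1396/739)
  = (82/739)    [-1396 ≡ 82 mod 739]
  = -(41/739)    [739 ≡ 3 mod 8 ⇒ (2/739) = -1]
  = -(739/41)    [QR: 41 ≡ 1 mod 4, sign kept]
  = -(1/41)    [739 ≡ 1 mod 41]
  = -1    [(1/41) = 1]
(-1396/739) = -1, and 739 is prime, so -1396 is not a quadratic residue mod 739.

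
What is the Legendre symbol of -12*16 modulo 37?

By multiplicativity, (-12·16/37) = (-12/37)·(16/37).
First factor (-12/37):
Pull out -1: (-12/37) = (-1/37)·(12/37). Since 37 ≡ 1 (mod 4), (-1/37) = +1. Now have (12/37).
Factor out 2: 12 = 2^2·3. Since 37 ≡ 5 (mod 8), (2/37) = -1, and (2/37)^2 = +1. Now have (3/37).
37 ≡ 1 (mod 4), so quadratic reciprocity gives (3/37) = (37/3). Reduce: 37 ≡ 1 (mod 3). Now have (1/3).
(1/3) = 1. Collecting the sign factors: 1.
Second factor (16/37):
Factor out 2: 16 = 2^4. Since 37 ≡ 5 (mod 8), (2/37) = -1, and (2/37)^4 = +1. Now have (1/37).
(1/37) = 1. Collecting the sign factors: 1.
Product: (1)·(1) = 1.

1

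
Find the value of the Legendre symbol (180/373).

-1

(180/373)
  = (45/373)    [373 ≡ 5 mod 8 ⇒ (2/373)^2 = +1]
  = (373/45)    [QR: 45 ≡ 1 mod 4, sign kept]
  = (13/45)    [373 ≡ 13 mod 45]
  = (45/13)    [QR: 13 ≡ 1 mod 4, sign kept]
  = (6/13)    [45 ≡ 6 mod 13]
  = -(3/13)    [13 ≡ 5 mod 8 ⇒ (2/13) = -1]
  = -(13/3)    [QR: 13 ≡ 1 mod 4, sign kept]
  = -(1/3)    [13 ≡ 1 mod 3]
  = -1    [(1/3) = 1]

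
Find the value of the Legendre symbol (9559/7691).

1

Reduce the numerator: 9559 ≡ 1868 (mod 7691), so (9559/7691) = (1868/7691).
Factor out 2: 1868 = 2^2·467. Since 7691 ≡ 3 (mod 8), (2/7691) = -1, and (2/7691)^2 = +1. Now have (467/7691).
Both 467 ≡ 3 and 7691 ≡ 3 (mod 4), so reciprocity gives (467/7691) = -(7691/467). Reduce: 7691 ≡ 219 (mod 467). Now have -(219/467).
Both 219 ≡ 3 and 467 ≡ 3 (mod 4), so reciprocity gives (219/467) = -(467/219). Reduce: 467 ≡ 29 (mod 219). Now have (29/219).
29 ≡ 1 (mod 4), so quadratic reciprocity gives (29/219) = (219/29). Reduce: 219 ≡ 16 (mod 29). Now have (16/29).
Factor out 2: 16 = 2^4. Since 29 ≡ 5 (mod 8), (2/29) = -1, and (2/29)^4 = +1. Now have (1/29).
(1/29) = 1. Collecting the sign factors: 1.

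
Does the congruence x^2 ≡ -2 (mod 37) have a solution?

no

(-2|37)
  = (2|37)    [37 ≡ 1 mod 4 ⇒ (-1|37) = +1]
  = -(1|37)    [37 ≡ 5 mod 8 ⇒ (2|37) = -1]
  = -1    [(1|37) = 1]
The Legendre symbol is -1, so x^2 ≡ -2 (mod 37) has no solution.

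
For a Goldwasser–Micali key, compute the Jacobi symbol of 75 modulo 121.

1

121 ≡ 1 (mod 4), so quadratic reciprocity gives (75|121) = (121|75). Reduce: 121 ≡ 46 (mod 75). Now have (46|75).
Factor out 2: 46 = 2·23. Since 75 ≡ 3 (mod 8), (2|75) = -1. Now have -(23|75).
Both 23 ≡ 3 and 75 ≡ 3 (mod 4), so reciprocity gives (23|75) = -(75|23). Reduce: 75 ≡ 6 (mod 23). Now have (6|23).
Factor out 2: 6 = 2·3. Since 23 ≡ 7 (mod 8), (2|23) = +1. Now have (3|23).
Both 3 ≡ 3 and 23 ≡ 3 (mod 4), so reciprocity gives (3|23) = -(23|3). Reduce: 23 ≡ 2 (mod 3). Now have -(2|3).
Factor out 2: 2 = 2. Since 3 ≡ 3 (mod 8), (2|3) = -1. Now have (1|3).
(1|3) = 1. Collecting the sign factors: 1.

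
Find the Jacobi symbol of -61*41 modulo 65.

-1

By multiplicativity, (-61·41|65) = (-61|65)·(41|65).
First factor (-61|65):
(-61|65)
  = (4|65)    [-61 ≡ 4 mod 65]
  = (1|65)    [65 ≡ 1 mod 8 ⇒ (2|65)^2 = +1]
  = 1    [(1|65) = 1]
Second factor (41|65):
(41|65)
  = (65|41)    [QR: 41 ≡ 1 mod 4, sign kept]
  = (24|41)    [65 ≡ 24 mod 41]
  = (3|41)    [41 ≡ 1 mod 8 ⇒ (2|41)^3 = +1]
  = (41|3)    [QR: 41 ≡ 1 mod 4, sign kept]
  = (2|3)    [41 ≡ 2 mod 3]
  = -(1|3)    [3 ≡ 3 mod 8 ⇒ (2|3) = -1]
  = -1    [(1|3) = 1]
Product: (1)·(-1) = -1.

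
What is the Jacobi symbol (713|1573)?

-1

713 ≡ 1 (mod 4), so quadratic reciprocity gives (713|1573) = (1573|713). Reduce: 1573 ≡ 147 (mod 713). Now have (147|713).
713 ≡ 1 (mod 4), so quadratic reciprocity gives (147|713) = (713|147). Reduce: 713 ≡ 125 (mod 147). Now have (125|147).
125 ≡ 1 (mod 4), so quadratic reciprocity gives (125|147) = (147|125). Reduce: 147 ≡ 22 (mod 125). Now have (22|125).
Factor out 2: 22 = 2·11. Since 125 ≡ 5 (mod 8), (2|125) = -1. Now have -(11|125).
125 ≡ 1 (mod 4), so quadratic reciprocity gives (11|125) = (125|11). Reduce: 125 ≡ 4 (mod 11). Now have -(4|11).
Factor out 2: 4 = 2^2. Since 11 ≡ 3 (mod 8), (2|11) = -1, and (2|11)^2 = +1. Now have -(1|11).
(1|11) = 1. Collecting the sign factors: -1.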